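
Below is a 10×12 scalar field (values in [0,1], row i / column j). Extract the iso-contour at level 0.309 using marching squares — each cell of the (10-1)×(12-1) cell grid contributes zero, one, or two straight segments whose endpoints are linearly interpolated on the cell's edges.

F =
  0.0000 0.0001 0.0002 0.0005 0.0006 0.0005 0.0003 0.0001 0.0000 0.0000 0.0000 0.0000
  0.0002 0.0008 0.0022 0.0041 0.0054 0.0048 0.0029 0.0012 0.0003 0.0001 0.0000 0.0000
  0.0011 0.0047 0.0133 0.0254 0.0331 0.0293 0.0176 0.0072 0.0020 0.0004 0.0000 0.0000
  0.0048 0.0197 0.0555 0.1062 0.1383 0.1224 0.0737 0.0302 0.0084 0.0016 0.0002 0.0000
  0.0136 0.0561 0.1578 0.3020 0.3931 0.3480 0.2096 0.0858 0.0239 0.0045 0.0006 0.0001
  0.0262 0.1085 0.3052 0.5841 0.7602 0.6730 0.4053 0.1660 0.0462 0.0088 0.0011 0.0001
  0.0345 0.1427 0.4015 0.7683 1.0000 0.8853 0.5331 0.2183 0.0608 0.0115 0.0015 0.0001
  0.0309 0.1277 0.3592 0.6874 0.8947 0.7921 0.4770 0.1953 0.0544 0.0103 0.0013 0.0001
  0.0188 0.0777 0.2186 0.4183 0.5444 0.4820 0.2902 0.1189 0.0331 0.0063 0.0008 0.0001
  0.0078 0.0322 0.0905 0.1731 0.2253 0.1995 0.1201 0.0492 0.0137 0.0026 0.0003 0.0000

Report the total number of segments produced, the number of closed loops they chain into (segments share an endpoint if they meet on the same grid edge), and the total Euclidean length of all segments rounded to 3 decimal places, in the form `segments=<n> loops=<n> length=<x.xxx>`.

segments=20 loops=1 length=15.706

cell (3,3): code 0100 → (3.670,4.000)–(4.000,3.077)
cell (3,4): code 1100 → (3.827,5.000)–(3.670,4.000)
cell (3,5): code 1000 → (4.000,5.282)–(3.827,5.000)
cell (4,2): code 0100 → (4.025,3.000)–(5.000,2.014)
cell (4,3): code 1110 → (4.000,3.077)–(4.025,3.000)
cell (4,5): code 1101 → (4.508,6.000)–(4.000,5.282)
cell (4,6): code 1000 → (5.000,6.402)–(4.508,6.000)
cell (5,1): code 0100 → (5.039,2.000)–(6.000,1.643)
cell (5,2): code 1110 → (5.000,2.014)–(5.039,2.000)
cell (5,6): code 1001 → (6.000,6.712)–(5.000,6.402)
cell (6,1): code 0110 → (6.000,1.643)–(7.000,1.783)
cell (6,6): code 1001 → (7.000,6.596)–(6.000,6.712)
cell (7,1): code 0010 → (7.000,1.783)–(7.357,2.000)
cell (7,2): code 0111 → (7.357,2.000)–(8.000,2.453)
cell (7,5): code 1011 → (8.000,5.902)–(7.899,6.000)
cell (7,6): code 0001 → (7.899,6.000)–(7.000,6.596)
cell (8,2): code 0010 → (8.000,2.453)–(8.446,3.000)
cell (8,3): code 0011 → (8.446,3.000)–(8.738,4.000)
cell (8,4): code 0011 → (8.738,4.000)–(8.612,5.000)
cell (8,5): code 0001 → (8.612,5.000)–(8.000,5.902)
total: 20 segments, chained into 1 closed loop(s), length Σ = 15.705644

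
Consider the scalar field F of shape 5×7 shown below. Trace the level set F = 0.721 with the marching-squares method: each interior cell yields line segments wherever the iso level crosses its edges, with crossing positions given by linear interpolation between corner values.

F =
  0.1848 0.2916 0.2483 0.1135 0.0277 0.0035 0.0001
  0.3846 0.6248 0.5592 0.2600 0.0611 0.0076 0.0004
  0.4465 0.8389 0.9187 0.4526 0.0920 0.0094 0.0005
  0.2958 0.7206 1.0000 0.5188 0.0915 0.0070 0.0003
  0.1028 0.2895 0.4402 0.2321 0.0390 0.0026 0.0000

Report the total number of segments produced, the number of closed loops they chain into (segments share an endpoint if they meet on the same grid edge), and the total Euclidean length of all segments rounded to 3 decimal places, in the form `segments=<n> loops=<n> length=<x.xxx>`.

cell (1,0): code 0100 → (1.449,1.000)–(2.000,0.700)
cell (1,1): code 1100 → (1.450,2.000)–(1.449,1.000)
cell (1,2): code 1000 → (2.000,2.424)–(1.450,2.000)
cell (2,0): code 0010 → (2.000,0.700)–(2.997,1.000)
cell (2,1): code 0111 → (2.997,1.000)–(3.000,1.001)
cell (2,2): code 1001 → (3.000,2.580)–(2.000,2.424)
cell (3,1): code 0010 → (3.000,1.001)–(3.498,2.000)
cell (3,2): code 0001 → (3.498,2.000)–(3.000,2.580)
total: 8 segments, chained into 1 closed loop(s), length Σ = 6.259054

segments=8 loops=1 length=6.259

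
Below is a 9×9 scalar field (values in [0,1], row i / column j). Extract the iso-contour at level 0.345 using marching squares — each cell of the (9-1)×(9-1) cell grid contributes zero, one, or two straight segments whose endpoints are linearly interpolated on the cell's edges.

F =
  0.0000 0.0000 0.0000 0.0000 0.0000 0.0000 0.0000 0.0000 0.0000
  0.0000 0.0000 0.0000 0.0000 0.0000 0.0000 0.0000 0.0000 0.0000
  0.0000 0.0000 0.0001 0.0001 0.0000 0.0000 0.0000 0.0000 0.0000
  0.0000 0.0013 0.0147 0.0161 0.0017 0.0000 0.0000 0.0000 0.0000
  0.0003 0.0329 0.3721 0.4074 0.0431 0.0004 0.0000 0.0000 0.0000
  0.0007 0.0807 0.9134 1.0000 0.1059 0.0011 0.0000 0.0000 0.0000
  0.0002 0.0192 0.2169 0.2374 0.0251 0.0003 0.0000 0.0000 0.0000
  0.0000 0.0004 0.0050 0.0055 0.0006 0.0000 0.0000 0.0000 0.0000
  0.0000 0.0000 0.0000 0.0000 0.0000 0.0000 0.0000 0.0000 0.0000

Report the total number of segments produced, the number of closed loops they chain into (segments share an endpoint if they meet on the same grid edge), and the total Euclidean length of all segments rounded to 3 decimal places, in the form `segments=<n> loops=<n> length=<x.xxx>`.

segments=8 loops=1 length=6.856

cell (3,1): code 0100 → (3.924,2.000)–(4.000,1.920)
cell (3,2): code 1100 → (3.841,3.000)–(3.924,2.000)
cell (3,3): code 1000 → (4.000,3.171)–(3.841,3.000)
cell (4,1): code 0110 → (4.000,1.920)–(5.000,1.317)
cell (4,3): code 1001 → (5.000,3.733)–(4.000,3.171)
cell (5,1): code 0010 → (5.000,1.317)–(5.816,2.000)
cell (5,2): code 0011 → (5.816,2.000)–(5.859,3.000)
cell (5,3): code 0001 → (5.859,3.000)–(5.000,3.733)
total: 8 segments, chained into 1 closed loop(s), length Σ = 6.855735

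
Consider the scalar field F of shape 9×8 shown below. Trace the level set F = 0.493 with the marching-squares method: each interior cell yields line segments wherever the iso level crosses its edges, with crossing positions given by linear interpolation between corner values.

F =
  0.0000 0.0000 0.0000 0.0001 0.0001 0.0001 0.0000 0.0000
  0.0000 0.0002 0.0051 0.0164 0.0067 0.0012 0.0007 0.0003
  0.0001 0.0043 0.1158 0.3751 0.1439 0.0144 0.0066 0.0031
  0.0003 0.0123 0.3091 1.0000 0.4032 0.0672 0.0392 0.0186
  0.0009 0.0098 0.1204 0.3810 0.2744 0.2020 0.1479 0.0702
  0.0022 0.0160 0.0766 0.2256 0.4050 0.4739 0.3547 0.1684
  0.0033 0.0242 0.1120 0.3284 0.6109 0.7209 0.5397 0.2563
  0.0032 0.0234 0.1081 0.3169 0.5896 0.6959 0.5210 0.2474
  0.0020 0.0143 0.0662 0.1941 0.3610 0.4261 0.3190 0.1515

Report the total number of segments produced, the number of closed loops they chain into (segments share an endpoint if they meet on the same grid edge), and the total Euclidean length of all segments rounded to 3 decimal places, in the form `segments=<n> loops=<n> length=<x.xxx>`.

cell (2,2): code 0100 → (2.189,3.000)–(3.000,2.266)
cell (2,3): code 1000 → (3.000,3.850)–(2.189,3.000)
cell (3,2): code 0010 → (3.000,2.266)–(3.819,3.000)
cell (3,3): code 0001 → (3.819,3.000)–(3.000,3.850)
cell (5,3): code 0100 → (5.427,4.000)–(6.000,3.583)
cell (5,4): code 1100 → (5.077,5.000)–(5.427,4.000)
cell (5,5): code 1100 → (5.748,6.000)–(5.077,5.000)
cell (5,6): code 1000 → (6.000,6.165)–(5.748,6.000)
cell (6,3): code 0110 → (6.000,3.583)–(7.000,3.646)
cell (6,6): code 1001 → (7.000,6.102)–(6.000,6.165)
cell (7,3): code 0010 → (7.000,3.646)–(7.423,4.000)
cell (7,4): code 0011 → (7.423,4.000)–(7.752,5.000)
cell (7,5): code 0011 → (7.752,5.000)–(7.139,6.000)
cell (7,6): code 0001 → (7.139,6.000)–(7.000,6.102)
total: 14 segments, chained into 2 closed loop(s), length Σ = 12.775490

segments=14 loops=2 length=12.775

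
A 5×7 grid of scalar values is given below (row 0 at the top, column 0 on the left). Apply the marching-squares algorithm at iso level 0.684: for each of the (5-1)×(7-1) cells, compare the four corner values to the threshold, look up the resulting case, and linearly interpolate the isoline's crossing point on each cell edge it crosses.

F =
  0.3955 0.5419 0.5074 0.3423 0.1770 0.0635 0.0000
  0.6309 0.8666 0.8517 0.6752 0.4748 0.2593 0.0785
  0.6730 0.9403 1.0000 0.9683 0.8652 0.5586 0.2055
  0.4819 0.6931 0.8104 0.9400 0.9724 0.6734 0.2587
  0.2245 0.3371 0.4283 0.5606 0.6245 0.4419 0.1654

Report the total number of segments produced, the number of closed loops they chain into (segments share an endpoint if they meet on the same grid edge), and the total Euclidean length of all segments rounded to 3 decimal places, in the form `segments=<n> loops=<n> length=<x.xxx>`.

segments=14 loops=1 length=12.835

cell (0,0): code 0100 → (0.438,1.000)–(1.000,0.225)
cell (0,1): code 1100 → (0.513,2.000)–(0.438,1.000)
cell (0,2): code 1000 → (1.000,2.950)–(0.513,2.000)
cell (1,0): code 0110 → (1.000,0.225)–(2.000,0.041)
cell (1,2): code 1101 → (1.030,3.000)–(1.000,2.950)
cell (1,3): code 1100 → (1.536,4.000)–(1.030,3.000)
cell (1,4): code 1000 → (2.000,4.591)–(1.536,4.000)
cell (2,0): code 0110 → (2.000,0.041)–(3.000,0.957)
cell (2,4): code 1001 → (3.000,4.965)–(2.000,4.591)
cell (3,0): code 0010 → (3.000,0.957)–(3.026,1.000)
cell (3,1): code 0011 → (3.026,1.000)–(3.331,2.000)
cell (3,2): code 0011 → (3.331,2.000)–(3.675,3.000)
cell (3,3): code 0011 → (3.675,3.000)–(3.829,4.000)
cell (3,4): code 0001 → (3.829,4.000)–(3.000,4.965)
total: 14 segments, chained into 1 closed loop(s), length Σ = 12.835232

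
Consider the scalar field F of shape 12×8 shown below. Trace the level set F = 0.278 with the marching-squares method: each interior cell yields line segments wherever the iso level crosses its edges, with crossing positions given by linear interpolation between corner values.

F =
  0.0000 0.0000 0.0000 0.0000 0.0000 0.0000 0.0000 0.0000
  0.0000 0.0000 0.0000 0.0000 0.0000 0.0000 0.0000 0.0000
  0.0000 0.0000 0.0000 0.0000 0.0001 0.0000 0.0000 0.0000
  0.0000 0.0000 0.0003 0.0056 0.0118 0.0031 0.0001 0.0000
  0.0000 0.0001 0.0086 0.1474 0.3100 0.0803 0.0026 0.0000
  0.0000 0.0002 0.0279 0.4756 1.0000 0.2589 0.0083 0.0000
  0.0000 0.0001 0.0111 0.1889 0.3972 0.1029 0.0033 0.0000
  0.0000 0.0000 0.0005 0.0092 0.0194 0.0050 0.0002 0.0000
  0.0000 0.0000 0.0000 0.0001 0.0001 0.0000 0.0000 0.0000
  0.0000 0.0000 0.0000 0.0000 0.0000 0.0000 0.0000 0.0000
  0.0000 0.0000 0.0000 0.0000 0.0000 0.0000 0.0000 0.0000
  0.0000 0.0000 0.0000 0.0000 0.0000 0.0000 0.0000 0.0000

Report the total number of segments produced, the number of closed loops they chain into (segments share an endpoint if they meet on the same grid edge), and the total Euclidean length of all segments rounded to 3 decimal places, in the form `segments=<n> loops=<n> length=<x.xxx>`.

segments=10 loops=1 length=7.010

cell (3,3): code 0100 → (3.893,4.000)–(4.000,3.803)
cell (3,4): code 1000 → (4.000,4.139)–(3.893,4.000)
cell (4,2): code 0100 → (4.398,3.000)–(5.000,2.559)
cell (4,3): code 1110 → (4.000,3.803)–(4.398,3.000)
cell (4,4): code 1001 → (5.000,4.974)–(4.000,4.139)
cell (5,2): code 0010 → (5.000,2.559)–(5.689,3.000)
cell (5,3): code 0111 → (5.689,3.000)–(6.000,3.428)
cell (5,4): code 1001 → (6.000,4.405)–(5.000,4.974)
cell (6,3): code 0010 → (6.000,3.428)–(6.316,4.000)
cell (6,4): code 0001 → (6.316,4.000)–(6.000,4.405)
total: 10 segments, chained into 1 closed loop(s), length Σ = 7.010307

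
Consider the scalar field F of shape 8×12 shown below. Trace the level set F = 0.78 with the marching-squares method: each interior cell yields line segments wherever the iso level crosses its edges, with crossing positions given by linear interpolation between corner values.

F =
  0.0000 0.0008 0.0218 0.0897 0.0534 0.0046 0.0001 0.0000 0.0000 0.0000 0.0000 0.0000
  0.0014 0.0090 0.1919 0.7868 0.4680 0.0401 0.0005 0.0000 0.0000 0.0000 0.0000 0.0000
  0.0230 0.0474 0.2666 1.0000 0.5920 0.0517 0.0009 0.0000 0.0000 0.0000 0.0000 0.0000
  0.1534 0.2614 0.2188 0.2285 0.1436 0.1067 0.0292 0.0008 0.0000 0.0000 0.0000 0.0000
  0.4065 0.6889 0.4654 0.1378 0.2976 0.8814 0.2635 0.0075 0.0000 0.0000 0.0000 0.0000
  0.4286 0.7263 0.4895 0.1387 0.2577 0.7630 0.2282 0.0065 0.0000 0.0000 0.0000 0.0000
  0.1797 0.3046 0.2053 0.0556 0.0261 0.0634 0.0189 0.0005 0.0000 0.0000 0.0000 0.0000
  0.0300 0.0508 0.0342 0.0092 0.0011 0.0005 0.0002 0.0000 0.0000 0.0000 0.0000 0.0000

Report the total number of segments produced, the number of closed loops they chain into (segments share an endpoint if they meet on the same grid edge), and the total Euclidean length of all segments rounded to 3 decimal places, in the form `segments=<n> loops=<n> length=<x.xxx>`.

segments=10 loops=2 length=5.403

cell (0,2): code 0100 → (0.990,3.000)–(1.000,2.989)
cell (0,3): code 1000 → (1.000,3.021)–(0.990,3.000)
cell (1,2): code 0110 → (1.000,2.989)–(2.000,2.700)
cell (1,3): code 1001 → (2.000,3.539)–(1.000,3.021)
cell (2,2): code 0010 → (2.000,2.700)–(2.285,3.000)
cell (2,3): code 0001 → (2.285,3.000)–(2.000,3.539)
cell (3,4): code 0100 → (3.869,5.000)–(4.000,4.826)
cell (3,5): code 1000 → (4.000,5.164)–(3.869,5.000)
cell (4,4): code 0010 → (4.000,4.826)–(4.856,5.000)
cell (4,5): code 0001 → (4.856,5.000)–(4.000,5.164)
total: 10 segments, chained into 2 closed loop(s), length Σ = 5.402532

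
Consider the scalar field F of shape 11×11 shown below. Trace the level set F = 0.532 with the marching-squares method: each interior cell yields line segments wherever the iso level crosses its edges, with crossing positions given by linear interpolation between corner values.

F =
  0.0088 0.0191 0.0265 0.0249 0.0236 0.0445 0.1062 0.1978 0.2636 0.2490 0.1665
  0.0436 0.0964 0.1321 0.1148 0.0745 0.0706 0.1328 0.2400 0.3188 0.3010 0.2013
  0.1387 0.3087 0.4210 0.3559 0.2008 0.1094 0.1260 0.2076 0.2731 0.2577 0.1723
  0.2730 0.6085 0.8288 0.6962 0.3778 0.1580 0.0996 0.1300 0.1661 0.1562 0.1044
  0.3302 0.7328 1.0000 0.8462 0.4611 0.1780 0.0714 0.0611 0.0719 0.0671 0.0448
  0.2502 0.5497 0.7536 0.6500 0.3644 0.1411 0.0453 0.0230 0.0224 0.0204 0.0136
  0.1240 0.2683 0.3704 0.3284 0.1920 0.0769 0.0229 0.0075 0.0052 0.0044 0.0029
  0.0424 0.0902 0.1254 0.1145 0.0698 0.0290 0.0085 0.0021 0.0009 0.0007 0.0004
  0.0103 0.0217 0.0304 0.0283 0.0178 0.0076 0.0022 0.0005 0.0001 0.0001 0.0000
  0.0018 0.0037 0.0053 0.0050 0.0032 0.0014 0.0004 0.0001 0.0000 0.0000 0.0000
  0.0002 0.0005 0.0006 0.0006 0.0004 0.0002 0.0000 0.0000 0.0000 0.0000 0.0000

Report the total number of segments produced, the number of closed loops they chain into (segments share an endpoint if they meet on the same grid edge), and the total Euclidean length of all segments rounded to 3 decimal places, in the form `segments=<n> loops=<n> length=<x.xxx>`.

cell (2,0): code 0100 → (2.745,1.000)–(3.000,0.772)
cell (2,1): code 1100 → (2.272,2.000)–(2.745,1.000)
cell (2,2): code 1100 → (2.517,3.000)–(2.272,2.000)
cell (2,3): code 1000 → (3.000,3.516)–(2.517,3.000)
cell (3,0): code 0110 → (3.000,0.772)–(4.000,0.501)
cell (3,3): code 1001 → (4.000,3.816)–(3.000,3.516)
cell (4,0): code 0110 → (4.000,0.501)–(5.000,0.941)
cell (4,3): code 1001 → (5.000,3.413)–(4.000,3.816)
cell (5,0): code 0010 → (5.000,0.941)–(5.063,1.000)
cell (5,1): code 0011 → (5.063,1.000)–(5.578,2.000)
cell (5,2): code 0011 → (5.578,2.000)–(5.367,3.000)
cell (5,3): code 0001 → (5.367,3.000)–(5.000,3.413)
total: 12 segments, chained into 1 closed loop(s), length Σ = 10.220645

segments=12 loops=1 length=10.221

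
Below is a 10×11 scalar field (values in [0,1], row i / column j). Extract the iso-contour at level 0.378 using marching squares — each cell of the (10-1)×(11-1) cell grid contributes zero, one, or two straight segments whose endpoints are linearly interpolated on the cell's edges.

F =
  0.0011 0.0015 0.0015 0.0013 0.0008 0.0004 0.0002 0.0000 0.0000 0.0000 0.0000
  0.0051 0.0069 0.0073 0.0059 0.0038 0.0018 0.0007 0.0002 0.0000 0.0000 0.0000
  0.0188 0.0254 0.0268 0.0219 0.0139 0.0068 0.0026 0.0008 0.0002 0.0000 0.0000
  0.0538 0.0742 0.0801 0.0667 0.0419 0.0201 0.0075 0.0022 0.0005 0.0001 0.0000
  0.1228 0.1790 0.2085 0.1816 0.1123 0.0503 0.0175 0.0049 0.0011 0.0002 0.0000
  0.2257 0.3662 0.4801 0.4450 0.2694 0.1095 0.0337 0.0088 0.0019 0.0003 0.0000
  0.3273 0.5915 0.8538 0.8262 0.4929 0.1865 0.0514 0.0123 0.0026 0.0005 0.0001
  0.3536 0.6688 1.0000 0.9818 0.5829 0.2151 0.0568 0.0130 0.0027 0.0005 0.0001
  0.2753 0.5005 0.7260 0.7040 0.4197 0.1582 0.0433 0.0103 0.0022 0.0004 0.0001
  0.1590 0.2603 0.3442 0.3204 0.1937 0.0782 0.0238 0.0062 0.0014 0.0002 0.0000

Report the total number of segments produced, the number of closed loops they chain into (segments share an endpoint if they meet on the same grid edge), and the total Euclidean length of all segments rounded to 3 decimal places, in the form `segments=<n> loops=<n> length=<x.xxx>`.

cell (4,1): code 0100 → (4.624,2.000)–(5.000,1.104)
cell (4,2): code 1100 → (4.746,3.000)–(4.624,2.000)
cell (4,3): code 1000 → (5.000,3.382)–(4.746,3.000)
cell (5,0): code 0100 → (5.052,1.000)–(6.000,0.192)
cell (5,1): code 1110 → (5.000,1.104)–(5.052,1.000)
cell (5,3): code 1101 → (5.486,4.000)–(5.000,3.382)
cell (5,4): code 1000 → (6.000,4.375)–(5.486,4.000)
cell (6,0): code 0110 → (6.000,0.192)–(7.000,0.077)
cell (6,4): code 1001 → (7.000,4.557)–(6.000,4.375)
cell (7,0): code 0110 → (7.000,0.077)–(8.000,0.456)
cell (7,4): code 1001 → (8.000,4.159)–(7.000,4.557)
cell (8,0): code 0010 → (8.000,0.456)–(8.510,1.000)
cell (8,1): code 0011 → (8.510,1.000)–(8.911,2.000)
cell (8,2): code 0011 → (8.911,2.000)–(8.850,3.000)
cell (8,3): code 0011 → (8.850,3.000)–(8.185,4.000)
cell (8,4): code 0001 → (8.185,4.000)–(8.000,4.159)
total: 16 segments, chained into 1 closed loop(s), length Σ = 13.660798

segments=16 loops=1 length=13.661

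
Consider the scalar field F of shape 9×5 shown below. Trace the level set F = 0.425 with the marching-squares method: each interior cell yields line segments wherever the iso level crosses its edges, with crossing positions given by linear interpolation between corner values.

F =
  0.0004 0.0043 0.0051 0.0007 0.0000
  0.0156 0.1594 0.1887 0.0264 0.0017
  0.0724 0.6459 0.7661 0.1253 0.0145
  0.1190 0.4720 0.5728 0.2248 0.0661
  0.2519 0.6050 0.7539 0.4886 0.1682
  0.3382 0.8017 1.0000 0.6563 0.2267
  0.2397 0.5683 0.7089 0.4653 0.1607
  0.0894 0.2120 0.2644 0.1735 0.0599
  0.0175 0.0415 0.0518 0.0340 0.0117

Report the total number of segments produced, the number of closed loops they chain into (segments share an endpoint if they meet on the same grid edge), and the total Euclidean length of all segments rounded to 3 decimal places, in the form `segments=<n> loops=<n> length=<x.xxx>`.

segments=16 loops=1 length=13.949

cell (1,0): code 0100 → (1.546,1.000)–(2.000,0.615)
cell (1,1): code 1100 → (1.409,2.000)–(1.546,1.000)
cell (1,2): code 1000 → (2.000,2.532)–(1.409,2.000)
cell (2,0): code 0110 → (2.000,0.615)–(3.000,0.867)
cell (2,2): code 1001 → (3.000,2.425)–(2.000,2.532)
cell (3,0): code 0110 → (3.000,0.867)–(4.000,0.490)
cell (3,2): code 1101 → (3.759,3.000)–(3.000,2.425)
cell (3,3): code 1000 → (4.000,3.199)–(3.759,3.000)
cell (4,0): code 0110 → (4.000,0.490)–(5.000,0.187)
cell (4,3): code 1001 → (5.000,3.538)–(4.000,3.199)
cell (5,0): code 0110 → (5.000,0.187)–(6.000,0.564)
cell (5,3): code 1001 → (6.000,3.132)–(5.000,3.538)
cell (6,0): code 0010 → (6.000,0.564)–(6.402,1.000)
cell (6,1): code 0011 → (6.402,1.000)–(6.639,2.000)
cell (6,2): code 0011 → (6.639,2.000)–(6.138,3.000)
cell (6,3): code 0001 → (6.138,3.000)–(6.000,3.132)
total: 16 segments, chained into 1 closed loop(s), length Σ = 13.949485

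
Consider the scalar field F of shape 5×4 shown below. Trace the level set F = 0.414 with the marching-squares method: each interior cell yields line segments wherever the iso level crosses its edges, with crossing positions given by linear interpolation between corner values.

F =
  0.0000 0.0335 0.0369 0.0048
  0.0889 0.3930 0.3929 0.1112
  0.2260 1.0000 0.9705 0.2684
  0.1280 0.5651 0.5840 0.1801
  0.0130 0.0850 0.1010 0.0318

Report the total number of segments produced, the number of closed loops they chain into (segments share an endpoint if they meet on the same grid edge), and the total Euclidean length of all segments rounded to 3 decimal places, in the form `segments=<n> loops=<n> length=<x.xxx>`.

segments=8 loops=1 length=7.640

cell (1,0): code 0100 → (1.035,1.000)–(2.000,0.243)
cell (1,1): code 1100 → (1.037,2.000)–(1.035,1.000)
cell (1,2): code 1000 → (2.000,2.793)–(1.037,2.000)
cell (2,0): code 0110 → (2.000,0.243)–(3.000,0.654)
cell (2,2): code 1001 → (3.000,2.421)–(2.000,2.793)
cell (3,0): code 0010 → (3.000,0.654)–(3.315,1.000)
cell (3,1): code 0011 → (3.315,1.000)–(3.352,2.000)
cell (3,2): code 0001 → (3.352,2.000)–(3.000,2.421)
total: 8 segments, chained into 1 closed loop(s), length Σ = 7.639516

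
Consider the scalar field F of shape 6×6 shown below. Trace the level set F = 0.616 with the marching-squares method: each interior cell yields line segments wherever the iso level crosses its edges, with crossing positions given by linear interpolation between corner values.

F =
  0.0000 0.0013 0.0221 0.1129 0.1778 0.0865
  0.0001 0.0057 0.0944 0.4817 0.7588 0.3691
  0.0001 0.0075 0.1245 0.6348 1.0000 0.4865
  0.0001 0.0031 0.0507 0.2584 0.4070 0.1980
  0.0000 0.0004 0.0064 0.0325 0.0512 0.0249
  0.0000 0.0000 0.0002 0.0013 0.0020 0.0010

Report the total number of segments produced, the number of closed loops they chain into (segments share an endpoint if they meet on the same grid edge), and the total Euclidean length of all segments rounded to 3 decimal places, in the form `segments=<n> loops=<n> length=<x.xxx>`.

segments=8 loops=1 length=5.429

cell (0,3): code 0100 → (0.754,4.000)–(1.000,3.485)
cell (0,4): code 1000 → (1.000,4.366)–(0.754,4.000)
cell (1,2): code 0100 → (1.877,3.000)–(2.000,2.963)
cell (1,3): code 1110 → (1.000,3.485)–(1.877,3.000)
cell (1,4): code 1001 → (2.000,4.748)–(1.000,4.366)
cell (2,2): code 0010 → (2.000,2.963)–(2.050,3.000)
cell (2,3): code 0011 → (2.050,3.000)–(2.648,4.000)
cell (2,4): code 0001 → (2.648,4.000)–(2.000,4.748)
total: 8 segments, chained into 1 closed loop(s), length Σ = 5.429068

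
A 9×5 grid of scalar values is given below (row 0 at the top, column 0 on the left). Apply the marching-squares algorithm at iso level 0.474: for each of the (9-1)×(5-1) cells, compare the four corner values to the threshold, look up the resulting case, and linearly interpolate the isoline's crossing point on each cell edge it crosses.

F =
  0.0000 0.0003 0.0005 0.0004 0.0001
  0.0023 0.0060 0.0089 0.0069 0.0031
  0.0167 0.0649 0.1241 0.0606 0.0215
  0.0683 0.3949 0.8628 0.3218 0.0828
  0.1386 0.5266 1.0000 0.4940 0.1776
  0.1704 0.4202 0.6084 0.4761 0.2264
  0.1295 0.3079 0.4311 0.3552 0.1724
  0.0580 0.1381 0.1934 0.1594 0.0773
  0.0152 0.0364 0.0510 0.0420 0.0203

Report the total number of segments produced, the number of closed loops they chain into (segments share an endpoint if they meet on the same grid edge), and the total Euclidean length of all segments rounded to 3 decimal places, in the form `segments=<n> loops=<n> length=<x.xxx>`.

cell (2,1): code 0100 → (2.474,2.000)–(3.000,1.169)
cell (2,2): code 1000 → (3.000,2.719)–(2.474,2.000)
cell (3,0): code 0100 → (3.601,1.000)–(4.000,0.864)
cell (3,1): code 1110 → (3.000,1.169)–(3.601,1.000)
cell (3,2): code 1101 → (3.884,3.000)–(3.000,2.719)
cell (3,3): code 1000 → (4.000,3.063)–(3.884,3.000)
cell (4,0): code 0010 → (4.000,0.864)–(4.494,1.000)
cell (4,1): code 0111 → (4.494,1.000)–(5.000,1.286)
cell (4,3): code 1001 → (5.000,3.008)–(4.000,3.063)
cell (5,1): code 0010 → (5.000,1.286)–(5.758,2.000)
cell (5,2): code 0011 → (5.758,2.000)–(5.017,3.000)
cell (5,3): code 0001 → (5.017,3.000)–(5.000,3.008)
total: 12 segments, chained into 1 closed loop(s), length Σ = 8.380037

segments=12 loops=1 length=8.380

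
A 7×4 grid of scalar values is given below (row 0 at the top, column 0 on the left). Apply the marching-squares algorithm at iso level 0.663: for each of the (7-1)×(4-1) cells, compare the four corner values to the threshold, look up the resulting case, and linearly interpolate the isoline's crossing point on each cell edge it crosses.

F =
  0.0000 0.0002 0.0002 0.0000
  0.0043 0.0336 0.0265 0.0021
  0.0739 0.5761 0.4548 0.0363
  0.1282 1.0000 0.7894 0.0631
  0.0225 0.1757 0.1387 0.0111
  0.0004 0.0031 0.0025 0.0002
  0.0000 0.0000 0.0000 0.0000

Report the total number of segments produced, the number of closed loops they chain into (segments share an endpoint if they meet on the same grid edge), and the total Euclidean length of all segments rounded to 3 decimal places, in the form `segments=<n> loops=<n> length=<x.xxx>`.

cell (2,0): code 0100 → (2.205,1.000)–(3.000,0.613)
cell (2,1): code 1100 → (2.622,2.000)–(2.205,1.000)
cell (2,2): code 1000 → (3.000,2.174)–(2.622,2.000)
cell (3,0): code 0010 → (3.000,0.613)–(3.409,1.000)
cell (3,1): code 0011 → (3.409,1.000)–(3.194,2.000)
cell (3,2): code 0001 → (3.194,2.000)–(3.000,2.174)
total: 6 segments, chained into 1 closed loop(s), length Σ = 4.229690

segments=6 loops=1 length=4.230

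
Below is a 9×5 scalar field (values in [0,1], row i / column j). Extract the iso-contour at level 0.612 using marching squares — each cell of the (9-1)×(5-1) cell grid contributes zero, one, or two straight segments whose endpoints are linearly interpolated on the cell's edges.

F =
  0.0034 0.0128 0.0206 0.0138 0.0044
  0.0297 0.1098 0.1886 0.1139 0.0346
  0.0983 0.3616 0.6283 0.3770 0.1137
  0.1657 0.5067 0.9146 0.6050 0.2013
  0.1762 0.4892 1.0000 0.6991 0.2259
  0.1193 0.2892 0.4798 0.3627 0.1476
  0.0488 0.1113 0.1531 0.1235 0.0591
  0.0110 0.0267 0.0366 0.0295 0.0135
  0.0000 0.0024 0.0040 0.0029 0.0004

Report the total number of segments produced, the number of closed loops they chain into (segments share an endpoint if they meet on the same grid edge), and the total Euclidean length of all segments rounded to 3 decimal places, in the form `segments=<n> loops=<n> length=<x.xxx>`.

segments=10 loops=1 length=7.226

cell (1,1): code 0100 → (1.963,2.000)–(2.000,1.939)
cell (1,2): code 1000 → (2.000,2.065)–(1.963,2.000)
cell (2,1): code 0110 → (2.000,1.939)–(3.000,1.258)
cell (2,2): code 1001 → (3.000,2.977)–(2.000,2.065)
cell (3,1): code 0110 → (3.000,1.258)–(4.000,1.240)
cell (3,2): code 1101 → (3.074,3.000)–(3.000,2.977)
cell (3,3): code 1000 → (4.000,3.184)–(3.074,3.000)
cell (4,1): code 0010 → (4.000,1.240)–(4.746,2.000)
cell (4,2): code 0011 → (4.746,2.000)–(4.259,3.000)
cell (4,3): code 0001 → (4.259,3.000)–(4.000,3.184)
total: 10 segments, chained into 1 closed loop(s), length Σ = 7.225816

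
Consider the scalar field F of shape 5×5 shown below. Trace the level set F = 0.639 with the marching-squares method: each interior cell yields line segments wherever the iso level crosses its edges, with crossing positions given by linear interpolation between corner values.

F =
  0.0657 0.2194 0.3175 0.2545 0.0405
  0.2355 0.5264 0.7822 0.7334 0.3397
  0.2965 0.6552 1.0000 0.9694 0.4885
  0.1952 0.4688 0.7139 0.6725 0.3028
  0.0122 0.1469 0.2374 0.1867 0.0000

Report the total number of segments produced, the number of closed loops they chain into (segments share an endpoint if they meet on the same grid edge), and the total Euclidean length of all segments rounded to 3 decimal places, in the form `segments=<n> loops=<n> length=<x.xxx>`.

cell (0,1): code 0100 → (0.692,2.000)–(1.000,1.440)
cell (0,2): code 1100 → (0.803,3.000)–(0.692,2.000)
cell (0,3): code 1000 → (1.000,3.240)–(0.803,3.000)
cell (1,0): code 0100 → (1.874,1.000)–(2.000,0.955)
cell (1,1): code 1110 → (1.000,1.440)–(1.874,1.000)
cell (1,3): code 1001 → (2.000,3.687)–(1.000,3.240)
cell (2,0): code 0010 → (2.000,0.955)–(2.087,1.000)
cell (2,1): code 0111 → (2.087,1.000)–(3.000,1.694)
cell (2,3): code 1001 → (3.000,3.091)–(2.000,3.687)
cell (3,1): code 0010 → (3.000,1.694)–(3.157,2.000)
cell (3,2): code 0011 → (3.157,2.000)–(3.069,3.000)
cell (3,3): code 0001 → (3.069,3.000)–(3.000,3.091)
total: 12 segments, chained into 1 closed loop(s), length Σ = 8.034313

segments=12 loops=1 length=8.034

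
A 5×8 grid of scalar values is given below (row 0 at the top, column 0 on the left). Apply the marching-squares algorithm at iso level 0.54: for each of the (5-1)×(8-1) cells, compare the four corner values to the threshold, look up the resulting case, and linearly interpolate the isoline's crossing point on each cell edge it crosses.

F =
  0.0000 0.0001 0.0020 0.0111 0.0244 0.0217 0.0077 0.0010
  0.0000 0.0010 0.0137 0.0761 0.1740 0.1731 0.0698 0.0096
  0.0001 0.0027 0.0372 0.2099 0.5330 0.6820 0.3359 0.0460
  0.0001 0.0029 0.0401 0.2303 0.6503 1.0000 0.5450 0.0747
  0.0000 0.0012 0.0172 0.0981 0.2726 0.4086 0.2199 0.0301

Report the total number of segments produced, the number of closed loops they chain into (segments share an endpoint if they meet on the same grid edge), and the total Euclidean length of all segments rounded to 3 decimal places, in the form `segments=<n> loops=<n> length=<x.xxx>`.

segments=10 loops=1 length=6.489

cell (1,4): code 0100 → (1.721,5.000)–(2.000,4.047)
cell (1,5): code 1000 → (2.000,5.410)–(1.721,5.000)
cell (2,3): code 0100 → (2.060,4.000)–(3.000,3.737)
cell (2,4): code 1110 → (2.000,4.047)–(2.060,4.000)
cell (2,5): code 1101 → (2.976,6.000)–(2.000,5.410)
cell (2,6): code 1000 → (3.000,6.011)–(2.976,6.000)
cell (3,3): code 0010 → (3.000,3.737)–(3.292,4.000)
cell (3,4): code 0011 → (3.292,4.000)–(3.778,5.000)
cell (3,5): code 0011 → (3.778,5.000)–(3.015,6.000)
cell (3,6): code 0001 → (3.015,6.000)–(3.000,6.011)
total: 10 segments, chained into 1 closed loop(s), length Σ = 6.488729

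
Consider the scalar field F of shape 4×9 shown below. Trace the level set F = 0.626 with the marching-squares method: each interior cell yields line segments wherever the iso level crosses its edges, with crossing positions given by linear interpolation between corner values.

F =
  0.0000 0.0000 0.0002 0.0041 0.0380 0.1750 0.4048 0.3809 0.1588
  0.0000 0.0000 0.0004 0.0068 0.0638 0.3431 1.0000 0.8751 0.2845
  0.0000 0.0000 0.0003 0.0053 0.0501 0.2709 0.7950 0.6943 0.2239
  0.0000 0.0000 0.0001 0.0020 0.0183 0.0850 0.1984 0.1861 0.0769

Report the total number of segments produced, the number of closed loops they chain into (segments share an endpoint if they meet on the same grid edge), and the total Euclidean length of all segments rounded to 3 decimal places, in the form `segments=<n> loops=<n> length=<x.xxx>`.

segments=8 loops=1 length=6.219

cell (0,5): code 0100 → (0.372,6.000)–(1.000,5.431)
cell (0,6): code 1100 → (0.496,7.000)–(0.372,6.000)
cell (0,7): code 1000 → (1.000,7.422)–(0.496,7.000)
cell (1,5): code 0110 → (1.000,5.431)–(2.000,5.678)
cell (1,7): code 1001 → (2.000,7.145)–(1.000,7.422)
cell (2,5): code 0010 → (2.000,5.678)–(2.283,6.000)
cell (2,6): code 0011 → (2.283,6.000)–(2.134,7.000)
cell (2,7): code 0001 → (2.134,7.000)–(2.000,7.145)
total: 8 segments, chained into 1 closed loop(s), length Σ = 6.218510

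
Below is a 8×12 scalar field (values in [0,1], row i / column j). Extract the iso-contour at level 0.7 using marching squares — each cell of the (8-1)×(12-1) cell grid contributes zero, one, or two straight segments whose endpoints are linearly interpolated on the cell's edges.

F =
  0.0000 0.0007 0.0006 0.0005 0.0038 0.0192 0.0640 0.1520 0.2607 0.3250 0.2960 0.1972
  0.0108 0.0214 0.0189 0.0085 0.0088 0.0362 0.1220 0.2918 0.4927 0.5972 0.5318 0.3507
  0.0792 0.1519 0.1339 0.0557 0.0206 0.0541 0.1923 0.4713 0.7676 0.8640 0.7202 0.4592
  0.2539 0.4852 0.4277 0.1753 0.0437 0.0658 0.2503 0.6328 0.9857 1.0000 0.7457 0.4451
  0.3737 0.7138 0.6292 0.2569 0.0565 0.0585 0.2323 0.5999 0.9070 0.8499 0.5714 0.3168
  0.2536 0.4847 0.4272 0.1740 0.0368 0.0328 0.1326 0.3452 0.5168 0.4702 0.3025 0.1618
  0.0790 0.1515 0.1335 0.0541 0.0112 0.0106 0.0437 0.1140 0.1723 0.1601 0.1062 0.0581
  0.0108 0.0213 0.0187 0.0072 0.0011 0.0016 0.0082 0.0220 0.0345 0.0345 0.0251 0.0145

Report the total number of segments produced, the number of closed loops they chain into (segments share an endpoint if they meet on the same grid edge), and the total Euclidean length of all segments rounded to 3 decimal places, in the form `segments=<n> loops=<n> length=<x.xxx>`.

cell (1,7): code 0100 → (1.754,8.000)–(2.000,7.772)
cell (1,8): code 1100 → (1.385,9.000)–(1.754,8.000)
cell (1,9): code 1100 → (1.893,10.000)–(1.385,9.000)
cell (1,10): code 1000 → (2.000,10.077)–(1.893,10.000)
cell (2,7): code 0110 → (2.000,7.772)–(3.000,7.190)
cell (2,10): code 1001 → (3.000,10.152)–(2.000,10.077)
cell (3,0): code 0100 → (3.940,1.000)–(4.000,0.959)
cell (3,1): code 1000 → (4.000,1.163)–(3.940,1.000)
cell (3,7): code 0110 → (3.000,7.190)–(4.000,7.326)
cell (3,9): code 1011 → (4.000,9.538)–(3.262,10.000)
cell (3,10): code 0001 → (3.262,10.000)–(3.000,10.152)
cell (4,0): code 0010 → (4.000,0.959)–(4.060,1.000)
cell (4,1): code 0001 → (4.060,1.000)–(4.000,1.163)
cell (4,7): code 0010 → (4.000,7.326)–(4.530,8.000)
cell (4,8): code 0011 → (4.530,8.000)–(4.395,9.000)
cell (4,9): code 0001 → (4.395,9.000)–(4.000,9.538)
total: 16 segments, chained into 2 closed loop(s), length Σ = 10.024670

segments=16 loops=2 length=10.025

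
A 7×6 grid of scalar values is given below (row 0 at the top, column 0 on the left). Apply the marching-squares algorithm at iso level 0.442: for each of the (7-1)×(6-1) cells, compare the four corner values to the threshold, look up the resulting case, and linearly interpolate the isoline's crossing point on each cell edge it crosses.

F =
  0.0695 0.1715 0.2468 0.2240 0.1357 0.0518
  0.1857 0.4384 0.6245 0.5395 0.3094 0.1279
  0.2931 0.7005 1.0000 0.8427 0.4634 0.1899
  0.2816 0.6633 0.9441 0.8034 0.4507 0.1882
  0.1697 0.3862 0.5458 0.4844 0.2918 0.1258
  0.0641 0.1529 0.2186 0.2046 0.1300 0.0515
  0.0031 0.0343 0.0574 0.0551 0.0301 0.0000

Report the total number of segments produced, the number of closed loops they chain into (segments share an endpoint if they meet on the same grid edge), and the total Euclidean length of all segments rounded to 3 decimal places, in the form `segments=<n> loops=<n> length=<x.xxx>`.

cell (0,1): code 0100 → (0.517,2.000)–(1.000,1.019)
cell (0,2): code 1100 → (0.691,3.000)–(0.517,2.000)
cell (0,3): code 1000 → (1.000,3.424)–(0.691,3.000)
cell (1,0): code 0100 → (1.014,1.000)–(2.000,0.365)
cell (1,1): code 1110 → (1.000,1.019)–(1.014,1.000)
cell (1,3): code 1101 → (1.861,4.000)–(1.000,3.424)
cell (1,4): code 1000 → (2.000,4.078)–(1.861,4.000)
cell (2,0): code 0110 → (2.000,0.365)–(3.000,0.420)
cell (2,4): code 1001 → (3.000,4.033)–(2.000,4.078)
cell (3,0): code 0010 → (3.000,0.420)–(3.799,1.000)
cell (3,1): code 0111 → (3.799,1.000)–(4.000,1.350)
cell (3,3): code 1011 → (4.000,3.220)–(3.055,4.000)
cell (3,4): code 0001 → (3.055,4.000)–(3.000,4.033)
cell (4,1): code 0010 → (4.000,1.350)–(4.317,2.000)
cell (4,2): code 0011 → (4.317,2.000)–(4.152,3.000)
cell (4,3): code 0001 → (4.152,3.000)–(4.000,3.220)
total: 16 segments, chained into 1 closed loop(s), length Σ = 11.711575

segments=16 loops=1 length=11.712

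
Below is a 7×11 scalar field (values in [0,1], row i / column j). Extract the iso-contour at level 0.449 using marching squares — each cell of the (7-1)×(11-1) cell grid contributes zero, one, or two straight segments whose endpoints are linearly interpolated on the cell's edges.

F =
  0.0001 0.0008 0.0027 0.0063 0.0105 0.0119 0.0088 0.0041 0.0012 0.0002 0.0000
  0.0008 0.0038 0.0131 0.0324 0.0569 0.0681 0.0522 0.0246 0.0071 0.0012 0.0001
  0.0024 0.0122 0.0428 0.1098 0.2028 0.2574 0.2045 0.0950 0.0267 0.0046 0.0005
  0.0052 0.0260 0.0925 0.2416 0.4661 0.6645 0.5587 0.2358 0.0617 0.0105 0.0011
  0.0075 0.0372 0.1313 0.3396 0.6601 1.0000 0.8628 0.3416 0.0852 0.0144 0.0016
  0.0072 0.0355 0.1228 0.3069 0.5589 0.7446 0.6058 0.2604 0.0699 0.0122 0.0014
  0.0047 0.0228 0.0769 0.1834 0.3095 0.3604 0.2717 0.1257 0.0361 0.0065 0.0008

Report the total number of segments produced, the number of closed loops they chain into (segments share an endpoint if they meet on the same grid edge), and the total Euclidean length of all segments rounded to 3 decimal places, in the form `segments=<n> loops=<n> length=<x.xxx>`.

segments=12 loops=1 length=10.392

cell (2,3): code 0100 → (2.935,4.000)–(3.000,3.924)
cell (2,4): code 1100 → (2.471,5.000)–(2.935,4.000)
cell (2,5): code 1100 → (2.690,6.000)–(2.471,5.000)
cell (2,6): code 1000 → (3.000,6.340)–(2.690,6.000)
cell (3,3): code 0110 → (3.000,3.924)–(4.000,3.341)
cell (3,6): code 1001 → (4.000,6.794)–(3.000,6.340)
cell (4,3): code 0110 → (4.000,3.341)–(5.000,3.564)
cell (4,6): code 1001 → (5.000,6.454)–(4.000,6.794)
cell (5,3): code 0010 → (5.000,3.564)–(5.441,4.000)
cell (5,4): code 0011 → (5.441,4.000)–(5.769,5.000)
cell (5,5): code 0011 → (5.769,5.000)–(5.469,6.000)
cell (5,6): code 0001 → (5.469,6.000)–(5.000,6.454)
total: 12 segments, chained into 1 closed loop(s), length Σ = 10.392128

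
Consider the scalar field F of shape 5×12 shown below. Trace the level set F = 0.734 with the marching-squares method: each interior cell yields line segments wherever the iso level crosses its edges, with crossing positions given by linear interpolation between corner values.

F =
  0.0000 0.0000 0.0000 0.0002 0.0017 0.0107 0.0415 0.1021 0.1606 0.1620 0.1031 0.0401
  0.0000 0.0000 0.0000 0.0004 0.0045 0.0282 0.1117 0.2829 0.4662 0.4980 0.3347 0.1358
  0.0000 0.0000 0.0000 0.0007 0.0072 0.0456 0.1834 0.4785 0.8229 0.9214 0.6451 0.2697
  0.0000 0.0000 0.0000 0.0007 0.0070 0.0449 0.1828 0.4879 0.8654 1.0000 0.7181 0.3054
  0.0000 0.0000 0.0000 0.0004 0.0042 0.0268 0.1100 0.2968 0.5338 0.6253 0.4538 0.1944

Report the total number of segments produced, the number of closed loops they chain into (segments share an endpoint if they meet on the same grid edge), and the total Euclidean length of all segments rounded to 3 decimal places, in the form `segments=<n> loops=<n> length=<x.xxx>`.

cell (1,7): code 0100 → (1.751,8.000)–(2.000,7.742)
cell (1,8): code 1100 → (1.557,9.000)–(1.751,8.000)
cell (1,9): code 1000 → (2.000,9.678)–(1.557,9.000)
cell (2,7): code 0110 → (2.000,7.742)–(3.000,7.652)
cell (2,9): code 1001 → (3.000,9.944)–(2.000,9.678)
cell (3,7): code 0010 → (3.000,7.652)–(3.396,8.000)
cell (3,8): code 0011 → (3.396,8.000)–(3.710,9.000)
cell (3,9): code 0001 → (3.710,9.000)–(3.000,9.944)
total: 8 segments, chained into 1 closed loop(s), length Σ = 6.982153

segments=8 loops=1 length=6.982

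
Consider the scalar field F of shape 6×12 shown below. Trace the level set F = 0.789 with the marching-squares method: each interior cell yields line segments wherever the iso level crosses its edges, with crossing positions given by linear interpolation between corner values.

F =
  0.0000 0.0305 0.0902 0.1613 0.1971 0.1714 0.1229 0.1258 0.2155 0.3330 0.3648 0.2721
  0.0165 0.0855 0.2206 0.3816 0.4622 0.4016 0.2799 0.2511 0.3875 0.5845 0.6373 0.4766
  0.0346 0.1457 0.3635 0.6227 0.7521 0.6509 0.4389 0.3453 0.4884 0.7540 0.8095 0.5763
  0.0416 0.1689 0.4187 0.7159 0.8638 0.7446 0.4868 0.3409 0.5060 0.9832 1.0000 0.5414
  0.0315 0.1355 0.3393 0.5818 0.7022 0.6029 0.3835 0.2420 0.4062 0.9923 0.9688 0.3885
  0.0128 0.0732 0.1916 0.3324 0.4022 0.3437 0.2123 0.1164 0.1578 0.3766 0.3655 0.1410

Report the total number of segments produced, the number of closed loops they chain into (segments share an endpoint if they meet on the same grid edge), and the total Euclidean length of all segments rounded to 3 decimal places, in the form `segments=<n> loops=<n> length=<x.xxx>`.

cell (1,9): code 0100 → (1.881,10.000)–(2.000,9.631)
cell (1,10): code 1000 → (2.000,10.088)–(1.881,10.000)
cell (2,3): code 0100 → (2.330,4.000)–(3.000,3.494)
cell (2,4): code 1000 → (3.000,4.628)–(2.330,4.000)
cell (2,8): code 0100 → (2.153,9.000)–(3.000,8.593)
cell (2,9): code 1110 → (2.000,9.631)–(2.153,9.000)
cell (2,10): code 1001 → (3.000,10.460)–(2.000,10.088)
cell (3,3): code 0010 → (3.000,3.494)–(3.463,4.000)
cell (3,4): code 0001 → (3.463,4.000)–(3.000,4.628)
cell (3,8): code 0110 → (3.000,8.593)–(4.000,8.653)
cell (3,10): code 1001 → (4.000,10.310)–(3.000,10.460)
cell (4,8): code 0010 → (4.000,8.653)–(4.330,9.000)
cell (4,9): code 0011 → (4.330,9.000)–(4.298,10.000)
cell (4,10): code 0001 → (4.298,10.000)–(4.000,10.310)
total: 14 segments, chained into 2 closed loop(s), length Σ = 10.336495

segments=14 loops=2 length=10.336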